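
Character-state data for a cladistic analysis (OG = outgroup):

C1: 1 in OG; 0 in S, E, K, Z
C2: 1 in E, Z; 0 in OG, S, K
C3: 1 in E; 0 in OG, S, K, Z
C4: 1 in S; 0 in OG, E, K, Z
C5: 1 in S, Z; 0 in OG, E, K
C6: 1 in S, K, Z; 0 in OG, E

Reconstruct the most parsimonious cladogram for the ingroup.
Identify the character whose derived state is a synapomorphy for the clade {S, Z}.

Character polarity is set by the outgroup: the derived state is whichever differs from the outgroup's state, so for C1 the derived state is '0', and for the remaining characters it is '1'.
C1 (derived state '0') is shared by all ingroup taxa — unites the whole ingroup.
C2 groups E and Z, which is incompatible with the clades supported by the remaining characters; treating it as convergent (homoplasy) costs fewer steps than any alternative tree.
C3 (derived state '1') is unique to E (autapomorphy; uninformative for grouping).
C4: derived state '1' in S only — an autapomorphy, so it tells us nothing about relationships among taxa.
C5 (derived state '1') is shared by S and Z — a synapomorphy uniting that clade.
Only K, S, and Z show the derived state '1' for C6, supporting them as a clade.
Most parsimonious ingroup topology: (((S,Z),K),E).
The clade {S, Z} is supported by C5: its derived state '1' occurs in exactly those taxa and in no other taxon (including the outgroup).

C5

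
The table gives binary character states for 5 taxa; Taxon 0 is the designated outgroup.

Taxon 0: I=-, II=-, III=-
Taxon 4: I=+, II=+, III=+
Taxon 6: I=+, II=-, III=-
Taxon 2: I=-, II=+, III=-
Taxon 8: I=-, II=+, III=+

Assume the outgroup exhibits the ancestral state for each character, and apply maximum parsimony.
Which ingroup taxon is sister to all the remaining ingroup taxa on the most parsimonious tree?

The outgroup has state '-' for every character, so '+' is the derived state throughout.
I (state '+') occurs in Taxon 4 and Taxon 6 but conflicts with the nesting implied by the other characters — most parsimoniously interpreted as homoplasy.
II (derived state '+') is shared by Taxon 2, Taxon 4, and Taxon 8 — a synapomorphy uniting that clade.
Only Taxon 4 and Taxon 8 show the derived state '+' for III, supporting them as a clade.
Most parsimonious ingroup topology: ((Taxon 2,(Taxon 8,Taxon 4)),Taxon 6).
Taxon 6 is sister to the clade containing all other ingroup taxa, so it is the earliest-diverging (most basal) ingroup lineage.

Taxon 6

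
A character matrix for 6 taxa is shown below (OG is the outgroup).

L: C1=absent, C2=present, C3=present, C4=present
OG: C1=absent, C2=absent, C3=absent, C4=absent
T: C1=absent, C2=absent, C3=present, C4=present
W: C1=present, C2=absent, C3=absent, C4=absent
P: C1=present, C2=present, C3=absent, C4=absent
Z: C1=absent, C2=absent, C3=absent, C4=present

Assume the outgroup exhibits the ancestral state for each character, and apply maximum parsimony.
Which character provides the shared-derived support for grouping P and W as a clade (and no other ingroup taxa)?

C1

The outgroup has state 'absent' for every character, so 'present' is the derived state throughout.
C1: derived state 'present' in P and W only — synapomorphy for {P, W}.
C2 (state 'present') occurs in L and P but conflicts with the nesting implied by the other characters — most parsimoniously interpreted as homoplasy.
C3: derived state 'present' in L and T only — synapomorphy for {L, T}.
C4: derived state 'present' in L, T, and Z only — synapomorphy for {L, T, Z}.
Most parsimonious ingroup topology: ((Z,(L,T)),(W,P)).
The clade {P, W} is supported by C1: its derived state 'present' occurs in exactly those taxa and in no other taxon (including the outgroup).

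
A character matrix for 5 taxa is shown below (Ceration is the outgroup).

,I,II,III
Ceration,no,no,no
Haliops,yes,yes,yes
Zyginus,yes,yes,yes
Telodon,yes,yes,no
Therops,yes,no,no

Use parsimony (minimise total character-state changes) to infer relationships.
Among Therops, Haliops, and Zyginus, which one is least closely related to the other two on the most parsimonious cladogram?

Therops

The outgroup has state 'no' for every character, so 'yes' is the derived state throughout.
All ingroup taxa share the derived state 'yes' for I; it defines the ingroup but does not resolve relationships within it.
II (derived state 'yes') is shared by Haliops, Telodon, and Zyginus — a synapomorphy uniting that clade.
III (derived state 'yes') is shared by Haliops and Zyginus — a synapomorphy uniting that clade.
Most parsimonious ingroup topology: (((Haliops,Zyginus),Telodon),Therops).
Zyginus and Haliops share a more recent common ancestor with each other than either does with Therops, so Therops is the least closely related of the three.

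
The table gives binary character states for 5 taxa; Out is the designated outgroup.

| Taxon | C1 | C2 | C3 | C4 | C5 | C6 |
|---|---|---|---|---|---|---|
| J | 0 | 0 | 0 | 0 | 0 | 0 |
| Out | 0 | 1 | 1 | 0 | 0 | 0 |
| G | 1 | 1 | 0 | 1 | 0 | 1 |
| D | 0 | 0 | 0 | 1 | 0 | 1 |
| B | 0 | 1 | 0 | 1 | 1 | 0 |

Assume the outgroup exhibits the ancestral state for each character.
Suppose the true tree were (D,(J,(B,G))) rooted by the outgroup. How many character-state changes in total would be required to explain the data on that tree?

Map each character onto (D,(J,(B,G))) (rooted by Out) and count the minimum state changes it requires (Fitch parsimony):
C1: 1; C2: 2; C3: 1; C4: 2; C5: 1; C6: 2.
Total tree length = 9.

9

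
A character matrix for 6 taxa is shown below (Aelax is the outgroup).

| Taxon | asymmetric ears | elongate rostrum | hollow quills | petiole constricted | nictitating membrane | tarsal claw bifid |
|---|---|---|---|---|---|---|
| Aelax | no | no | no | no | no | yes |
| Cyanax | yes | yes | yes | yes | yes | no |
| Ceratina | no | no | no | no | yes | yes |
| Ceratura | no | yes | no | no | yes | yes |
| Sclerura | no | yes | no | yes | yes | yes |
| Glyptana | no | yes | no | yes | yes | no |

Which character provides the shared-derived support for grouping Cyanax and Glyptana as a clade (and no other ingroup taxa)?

Character polarity is set by the outgroup: the derived state is whichever differs from the outgroup's state, so for tarsal claw bifid the derived state is 'no', and for the remaining characters it is 'yes'.
asymmetric ears: derived state 'yes' in Cyanax only — an autapomorphy, so it tells us nothing about relationships among taxa.
elongate rostrum (derived state 'yes') is shared by Ceratura, Cyanax, Glyptana, and Sclerura — a synapomorphy uniting that clade.
hollow quills: derived state 'yes' in Cyanax only — an autapomorphy, so it tells us nothing about relationships among taxa.
petiole constricted (derived state 'yes') is shared by Cyanax, Glyptana, and Sclerura — a synapomorphy uniting that clade.
All ingroup taxa share the derived state 'yes' for nictitating membrane; it defines the ingroup but does not resolve relationships within it.
tarsal claw bifid (derived state 'no') is shared by Cyanax and Glyptana — a synapomorphy uniting that clade.
Most parsimonious ingroup topology: ((((Cyanax,Glyptana),Sclerura),Ceratura),Ceratina).
The clade {Cyanax, Glyptana} is supported by tarsal claw bifid: its derived state 'no' occurs in exactly those taxa and in no other taxon (including the outgroup).

tarsal claw bifid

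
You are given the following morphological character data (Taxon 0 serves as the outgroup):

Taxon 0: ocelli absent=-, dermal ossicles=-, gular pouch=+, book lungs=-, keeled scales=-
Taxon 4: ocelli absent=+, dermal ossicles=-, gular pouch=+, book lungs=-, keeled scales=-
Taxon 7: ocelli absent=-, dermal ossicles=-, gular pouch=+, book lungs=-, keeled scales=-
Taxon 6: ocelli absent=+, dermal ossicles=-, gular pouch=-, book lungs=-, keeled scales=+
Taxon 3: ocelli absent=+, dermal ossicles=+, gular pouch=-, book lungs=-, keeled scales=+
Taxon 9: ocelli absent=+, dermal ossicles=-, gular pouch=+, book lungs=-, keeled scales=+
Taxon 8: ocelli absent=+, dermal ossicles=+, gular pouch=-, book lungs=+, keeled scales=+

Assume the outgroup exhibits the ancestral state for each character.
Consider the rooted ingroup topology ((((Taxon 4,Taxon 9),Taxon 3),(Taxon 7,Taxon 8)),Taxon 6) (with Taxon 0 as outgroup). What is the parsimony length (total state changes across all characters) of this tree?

Map each character onto ((((Taxon 4,Taxon 9),Taxon 3),(Taxon 7,Taxon 8)),Taxon 6) (rooted by Taxon 0) and count the minimum state changes it requires (Fitch parsimony):
ocelli absent: 2; dermal ossicles: 2; gular pouch: 3; book lungs: 1; keeled scales: 3.
Total tree length = 11.

11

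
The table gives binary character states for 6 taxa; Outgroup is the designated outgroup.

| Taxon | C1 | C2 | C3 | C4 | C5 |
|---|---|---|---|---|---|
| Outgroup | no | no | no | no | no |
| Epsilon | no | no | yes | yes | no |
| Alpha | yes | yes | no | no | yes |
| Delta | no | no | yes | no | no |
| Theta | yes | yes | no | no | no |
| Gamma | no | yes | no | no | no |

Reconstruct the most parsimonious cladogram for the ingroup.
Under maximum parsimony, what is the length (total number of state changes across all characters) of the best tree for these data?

5

The outgroup has state 'no' for every character, so 'yes' is the derived state throughout.
C1 (derived state 'yes') is shared by Alpha and Theta — a synapomorphy uniting that clade.
Only Alpha, Gamma, and Theta show the derived state 'yes' for C2, supporting them as a clade.
Only Delta and Epsilon show the derived state 'yes' for C3, supporting them as a clade.
C4 (derived state 'yes') is unique to Epsilon (autapomorphy; uninformative for grouping).
C5 (derived state 'yes') is unique to Alpha (autapomorphy; uninformative for grouping).
Most parsimonious ingroup topology: ((Epsilon,Delta),((Alpha,Theta),Gamma)).
Changes per character on this tree: C1: 1; C2: 1; C3: 1; C4: 1; C5: 1.
Total = 5.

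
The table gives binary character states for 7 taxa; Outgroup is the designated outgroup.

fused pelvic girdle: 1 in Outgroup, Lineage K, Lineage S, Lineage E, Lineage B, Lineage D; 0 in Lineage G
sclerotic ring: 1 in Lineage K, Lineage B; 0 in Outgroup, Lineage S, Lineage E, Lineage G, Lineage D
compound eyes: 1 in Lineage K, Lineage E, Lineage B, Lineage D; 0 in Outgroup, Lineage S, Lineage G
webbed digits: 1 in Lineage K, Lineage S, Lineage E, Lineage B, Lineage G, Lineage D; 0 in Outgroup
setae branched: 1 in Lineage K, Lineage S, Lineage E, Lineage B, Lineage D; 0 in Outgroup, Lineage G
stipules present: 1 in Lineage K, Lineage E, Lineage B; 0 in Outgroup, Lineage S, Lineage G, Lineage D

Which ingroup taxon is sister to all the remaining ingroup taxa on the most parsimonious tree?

Character polarity is set by the outgroup: the derived state is whichever differs from the outgroup's state, so for fused pelvic girdle the derived state is '0', and for the remaining characters it is '1'.
fused pelvic girdle (derived state '0') is unique to Lineage G (autapomorphy; uninformative for grouping).
sclerotic ring (derived state '1') is shared by Lineage B and Lineage K — a synapomorphy uniting that clade.
compound eyes: derived state '1' in Lineage B, Lineage D, Lineage E, and Lineage K only — synapomorphy for {Lineage B, Lineage D, Lineage E, Lineage K}.
webbed digits (derived state '1') is shared by all ingroup taxa — unites the whole ingroup.
Only Lineage B, Lineage D, Lineage E, Lineage K, and Lineage S show the derived state '1' for setae branched, supporting them as a clade.
Only Lineage B, Lineage E, and Lineage K show the derived state '1' for stipules present, supporting them as a clade.
Most parsimonious ingroup topology: (((((Lineage K,Lineage B),Lineage E),Lineage D),Lineage S),Lineage G).
Lineage G is sister to the clade containing all other ingroup taxa, so it is the earliest-diverging (most basal) ingroup lineage.

Lineage G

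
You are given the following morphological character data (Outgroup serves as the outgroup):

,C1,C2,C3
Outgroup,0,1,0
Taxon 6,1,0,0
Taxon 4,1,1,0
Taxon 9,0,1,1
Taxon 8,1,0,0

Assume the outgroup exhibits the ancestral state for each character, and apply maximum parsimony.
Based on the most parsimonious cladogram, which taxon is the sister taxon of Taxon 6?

Character polarity is set by the outgroup: the derived state is whichever differs from the outgroup's state, so for C2 the derived state is '0', and for the remaining characters it is '1'.
Only Taxon 4, Taxon 6, and Taxon 8 show the derived state '1' for C1, supporting them as a clade.
C2 (derived state '0') is shared by Taxon 6 and Taxon 8 — a synapomorphy uniting that clade.
C3 (derived state '1') is unique to Taxon 9 (autapomorphy; uninformative for grouping).
Most parsimonious ingroup topology: (((Taxon 6,Taxon 8),Taxon 4),Taxon 9).
Taxon 6 and Taxon 8 form a cherry on this tree, so they are sister taxa.

Taxon 8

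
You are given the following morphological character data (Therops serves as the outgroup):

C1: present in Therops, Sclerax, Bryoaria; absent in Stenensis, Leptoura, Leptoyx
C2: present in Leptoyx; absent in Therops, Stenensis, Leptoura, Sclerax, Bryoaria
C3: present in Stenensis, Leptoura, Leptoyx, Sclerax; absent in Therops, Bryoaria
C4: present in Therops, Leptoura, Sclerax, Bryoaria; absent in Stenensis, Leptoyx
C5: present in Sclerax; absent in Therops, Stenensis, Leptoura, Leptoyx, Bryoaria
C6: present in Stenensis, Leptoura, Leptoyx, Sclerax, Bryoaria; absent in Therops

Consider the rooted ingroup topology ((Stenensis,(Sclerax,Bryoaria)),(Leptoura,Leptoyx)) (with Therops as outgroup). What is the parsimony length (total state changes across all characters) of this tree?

Map each character onto ((Stenensis,(Sclerax,Bryoaria)),(Leptoura,Leptoyx)) (rooted by Therops) and count the minimum state changes it requires (Fitch parsimony):
C1: 2; C2: 1; C3: 2; C4: 2; C5: 1; C6: 1.
Total tree length = 9.

9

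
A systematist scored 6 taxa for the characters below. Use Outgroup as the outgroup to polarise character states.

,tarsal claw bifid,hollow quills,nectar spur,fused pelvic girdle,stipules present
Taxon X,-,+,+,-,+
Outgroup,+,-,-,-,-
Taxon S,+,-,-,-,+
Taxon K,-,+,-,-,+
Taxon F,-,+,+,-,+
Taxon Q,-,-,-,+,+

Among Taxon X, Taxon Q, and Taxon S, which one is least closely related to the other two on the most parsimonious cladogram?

Taxon S

Character polarity is set by the outgroup: the derived state is whichever differs from the outgroup's state, so for tarsal claw bifid the derived state is '-', and for the remaining characters it is '+'.
Only Taxon F, Taxon K, Taxon Q, and Taxon X show the derived state '-' for tarsal claw bifid, supporting them as a clade.
Only Taxon F, Taxon K, and Taxon X show the derived state '+' for hollow quills, supporting them as a clade.
nectar spur: derived state '+' in Taxon F and Taxon X only — synapomorphy for {Taxon F, Taxon X}.
fused pelvic girdle: derived state '+' in Taxon Q only — an autapomorphy, so it tells us nothing about relationships among taxa.
stipules present (derived state '+') is shared by all ingroup taxa — unites the whole ingroup.
Most parsimonious ingroup topology: (((Taxon K,(Taxon F,Taxon X)),Taxon Q),Taxon S).
Taxon X and Taxon Q share a more recent common ancestor with each other than either does with Taxon S, so Taxon S is the least closely related of the three.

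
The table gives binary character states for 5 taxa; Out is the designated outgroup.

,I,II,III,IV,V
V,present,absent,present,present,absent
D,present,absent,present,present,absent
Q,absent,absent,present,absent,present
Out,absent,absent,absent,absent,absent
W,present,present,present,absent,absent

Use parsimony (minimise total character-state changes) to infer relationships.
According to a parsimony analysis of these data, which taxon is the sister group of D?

The outgroup has state 'absent' for every character, so 'present' is the derived state throughout.
Only D, V, and W show the derived state 'present' for I, supporting them as a clade.
II: derived state 'present' in W only — an autapomorphy, so it tells us nothing about relationships among taxa.
All ingroup taxa share the derived state 'present' for III; it defines the ingroup but does not resolve relationships within it.
IV (derived state 'present') is shared by D and V — a synapomorphy uniting that clade.
V (derived state 'present') is unique to Q (autapomorphy; uninformative for grouping).
Most parsimonious ingroup topology: (((D,V),W),Q).
D and V form a cherry on this tree, so they are sister taxa.

V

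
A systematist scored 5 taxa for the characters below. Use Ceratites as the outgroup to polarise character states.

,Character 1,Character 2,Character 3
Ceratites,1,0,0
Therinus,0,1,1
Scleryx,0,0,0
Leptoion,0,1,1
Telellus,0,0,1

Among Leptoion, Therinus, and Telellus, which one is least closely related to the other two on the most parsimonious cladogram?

Telellus

Character polarity is set by the outgroup: the derived state is whichever differs from the outgroup's state, so for Character 1 the derived state is '0', and for the remaining characters it is '1'.
Character 1 (derived state '0') is shared by all ingroup taxa — unites the whole ingroup.
Only Leptoion and Therinus show the derived state '1' for Character 2, supporting them as a clade.
Only Leptoion, Telellus, and Therinus show the derived state '1' for Character 3, supporting them as a clade.
Most parsimonious ingroup topology: (((Therinus,Leptoion),Telellus),Scleryx).
Leptoion and Therinus share a more recent common ancestor with each other than either does with Telellus, so Telellus is the least closely related of the three.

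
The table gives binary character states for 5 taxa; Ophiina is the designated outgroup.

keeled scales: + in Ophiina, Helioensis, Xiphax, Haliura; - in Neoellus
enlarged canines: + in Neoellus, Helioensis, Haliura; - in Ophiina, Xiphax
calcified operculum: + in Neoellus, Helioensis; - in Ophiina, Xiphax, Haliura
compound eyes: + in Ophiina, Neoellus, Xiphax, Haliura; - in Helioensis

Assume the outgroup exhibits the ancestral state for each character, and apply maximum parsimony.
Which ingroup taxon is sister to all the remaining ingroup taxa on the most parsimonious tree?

Xiphax

Character polarity is set by the outgroup: the derived state is whichever differs from the outgroup's state, so for keeled scales, compound eyes the derived state is '-', and for the remaining characters it is '+'.
keeled scales (derived state '-') is unique to Neoellus (autapomorphy; uninformative for grouping).
enlarged canines (derived state '+') is shared by Haliura, Helioensis, and Neoellus — a synapomorphy uniting that clade.
calcified operculum (derived state '+') is shared by Helioensis and Neoellus — a synapomorphy uniting that clade.
compound eyes (derived state '-') is unique to Helioensis (autapomorphy; uninformative for grouping).
Most parsimonious ingroup topology: (((Neoellus,Helioensis),Haliura),Xiphax).
Xiphax is sister to the clade containing all other ingroup taxa, so it is the earliest-diverging (most basal) ingroup lineage.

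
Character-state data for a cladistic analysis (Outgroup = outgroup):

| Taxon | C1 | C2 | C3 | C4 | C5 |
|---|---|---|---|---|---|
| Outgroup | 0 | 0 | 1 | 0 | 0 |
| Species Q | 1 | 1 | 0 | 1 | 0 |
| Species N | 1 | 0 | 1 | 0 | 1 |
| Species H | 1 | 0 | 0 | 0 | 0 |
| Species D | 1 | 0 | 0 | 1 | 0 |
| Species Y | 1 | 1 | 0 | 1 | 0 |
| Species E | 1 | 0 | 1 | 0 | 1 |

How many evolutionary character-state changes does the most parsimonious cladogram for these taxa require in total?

5

Character polarity is set by the outgroup: the derived state is whichever differs from the outgroup's state, so for C3 the derived state is '0', and for the remaining characters it is '1'.
C1 (derived state '1') is shared by all ingroup taxa — unites the whole ingroup.
Only Species Q and Species Y show the derived state '1' for C2, supporting them as a clade.
Only Species D, Species H, Species Q, and Species Y show the derived state '0' for C3, supporting them as a clade.
C4: derived state '1' in Species D, Species Q, and Species Y only — synapomorphy for {Species D, Species Q, Species Y}.
Only Species E and Species N show the derived state '1' for C5, supporting them as a clade.
Most parsimonious ingroup topology: ((((Species Q,Species Y),Species D),Species H),(Species N,Species E)).
Changes per character on this tree: C1: 1; C2: 1; C3: 1; C4: 1; C5: 1.
Total = 5.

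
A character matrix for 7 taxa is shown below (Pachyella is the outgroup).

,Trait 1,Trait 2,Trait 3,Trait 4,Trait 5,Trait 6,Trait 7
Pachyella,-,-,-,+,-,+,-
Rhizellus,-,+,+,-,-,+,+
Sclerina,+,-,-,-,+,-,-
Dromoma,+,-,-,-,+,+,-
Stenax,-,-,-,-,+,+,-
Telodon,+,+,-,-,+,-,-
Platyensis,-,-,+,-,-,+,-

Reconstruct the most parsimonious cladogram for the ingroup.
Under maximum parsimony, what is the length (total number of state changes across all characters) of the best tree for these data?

Character polarity is set by the outgroup: the derived state is whichever differs from the outgroup's state, so for Trait 4, Trait 6 the derived state is '-', and for the remaining characters it is '+'.
Only Dromoma, Sclerina, and Telodon show the derived state '+' for Trait 1, supporting them as a clade.
Trait 2 groups Rhizellus and Telodon, which is incompatible with the clades supported by the remaining characters; treating it as convergent (homoplasy) costs fewer steps than any alternative tree.
Trait 3 (derived state '+') is shared by Platyensis and Rhizellus — a synapomorphy uniting that clade.
Trait 4 (derived state '-') is shared by all ingroup taxa — unites the whole ingroup.
Trait 5 (derived state '+') is shared by Dromoma, Sclerina, Stenax, and Telodon — a synapomorphy uniting that clade.
Trait 6: derived state '-' in Sclerina and Telodon only — synapomorphy for {Sclerina, Telodon}.
Trait 7: derived state '+' in Rhizellus only — an autapomorphy, so it tells us nothing about relationships among taxa.
Most parsimonious ingroup topology: ((Rhizellus,Platyensis),(((Sclerina,Telodon),Dromoma),Stenax)).
Changes per character on this tree: Trait 1: 1; Trait 2: 2; Trait 3: 1; Trait 4: 1; Trait 5: 1; Trait 6: 1; Trait 7: 1.
Total = 8.

8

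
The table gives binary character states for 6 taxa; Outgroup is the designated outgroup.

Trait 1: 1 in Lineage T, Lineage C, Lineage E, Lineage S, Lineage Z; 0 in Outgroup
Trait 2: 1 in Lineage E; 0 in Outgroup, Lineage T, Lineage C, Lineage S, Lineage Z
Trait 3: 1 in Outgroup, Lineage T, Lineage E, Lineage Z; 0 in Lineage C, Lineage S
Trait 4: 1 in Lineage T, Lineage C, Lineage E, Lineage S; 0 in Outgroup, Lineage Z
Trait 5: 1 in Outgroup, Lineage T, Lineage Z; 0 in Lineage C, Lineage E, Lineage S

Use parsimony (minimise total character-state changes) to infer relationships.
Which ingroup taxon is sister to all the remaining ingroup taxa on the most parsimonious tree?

Lineage Z

Character polarity is set by the outgroup: the derived state is whichever differs from the outgroup's state, so for Trait 3, Trait 5 the derived state is '0', and for the remaining characters it is '1'.
All ingroup taxa share the derived state '1' for Trait 1; it defines the ingroup but does not resolve relationships within it.
Trait 2 (derived state '1') is unique to Lineage E (autapomorphy; uninformative for grouping).
Trait 3 (derived state '0') is shared by Lineage C and Lineage S — a synapomorphy uniting that clade.
Trait 4 (derived state '1') is shared by Lineage C, Lineage E, Lineage S, and Lineage T — a synapomorphy uniting that clade.
Only Lineage C, Lineage E, and Lineage S show the derived state '0' for Trait 5, supporting them as a clade.
Most parsimonious ingroup topology: ((Lineage T,((Lineage C,Lineage S),Lineage E)),Lineage Z).
Lineage Z is sister to the clade containing all other ingroup taxa, so it is the earliest-diverging (most basal) ingroup lineage.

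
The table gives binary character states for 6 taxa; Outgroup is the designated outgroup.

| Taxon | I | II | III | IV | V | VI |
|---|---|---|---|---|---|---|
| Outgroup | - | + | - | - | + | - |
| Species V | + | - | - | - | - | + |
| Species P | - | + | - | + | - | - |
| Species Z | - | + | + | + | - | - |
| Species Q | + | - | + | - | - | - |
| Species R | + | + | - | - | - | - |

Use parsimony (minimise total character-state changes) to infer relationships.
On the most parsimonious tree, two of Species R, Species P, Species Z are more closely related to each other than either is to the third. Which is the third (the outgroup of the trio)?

Species R

Character polarity is set by the outgroup: the derived state is whichever differs from the outgroup's state, so for II, V the derived state is '-', and for the remaining characters it is '+'.
Only Species Q, Species R, and Species V show the derived state '+' for I, supporting them as a clade.
II: derived state '-' in Species Q and Species V only — synapomorphy for {Species Q, Species V}.
III (state '+') occurs in Species Q and Species Z but conflicts with the nesting implied by the other characters — most parsimoniously interpreted as homoplasy.
IV (derived state '+') is shared by Species P and Species Z — a synapomorphy uniting that clade.
All ingroup taxa share the derived state '-' for V; it defines the ingroup but does not resolve relationships within it.
VI: derived state '+' in Species V only — an autapomorphy, so it tells us nothing about relationships among taxa.
Most parsimonious ingroup topology: (((Species V,Species Q),Species R),(Species P,Species Z)).
Species Z and Species P share a more recent common ancestor with each other than either does with Species R, so Species R is the least closely related of the three.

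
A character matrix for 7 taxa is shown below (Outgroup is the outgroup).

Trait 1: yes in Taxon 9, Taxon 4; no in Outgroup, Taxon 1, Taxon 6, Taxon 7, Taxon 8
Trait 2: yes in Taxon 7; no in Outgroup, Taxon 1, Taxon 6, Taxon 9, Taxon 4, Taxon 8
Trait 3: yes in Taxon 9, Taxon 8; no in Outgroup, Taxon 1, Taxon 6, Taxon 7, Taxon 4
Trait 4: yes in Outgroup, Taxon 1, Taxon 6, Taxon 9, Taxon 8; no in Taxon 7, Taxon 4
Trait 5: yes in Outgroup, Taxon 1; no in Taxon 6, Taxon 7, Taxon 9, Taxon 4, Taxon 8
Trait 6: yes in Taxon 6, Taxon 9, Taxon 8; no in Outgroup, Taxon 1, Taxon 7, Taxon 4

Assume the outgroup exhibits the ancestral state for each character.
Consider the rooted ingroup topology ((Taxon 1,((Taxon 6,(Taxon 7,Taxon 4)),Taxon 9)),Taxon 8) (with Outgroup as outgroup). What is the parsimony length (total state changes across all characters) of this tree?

Map each character onto ((Taxon 1,((Taxon 6,(Taxon 7,Taxon 4)),Taxon 9)),Taxon 8) (rooted by Outgroup) and count the minimum state changes it requires (Fitch parsimony):
Trait 1: 2; Trait 2: 1; Trait 3: 2; Trait 4: 1; Trait 5: 2; Trait 6: 3.
Total tree length = 11.

11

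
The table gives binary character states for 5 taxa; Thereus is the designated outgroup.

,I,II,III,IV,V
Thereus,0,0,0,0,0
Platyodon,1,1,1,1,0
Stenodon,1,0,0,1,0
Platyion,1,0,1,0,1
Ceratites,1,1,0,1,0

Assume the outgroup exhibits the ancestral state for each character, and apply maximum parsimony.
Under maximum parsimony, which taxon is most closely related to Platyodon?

Ceratites

The outgroup has state '0' for every character, so '1' is the derived state throughout.
All ingroup taxa share the derived state '1' for I; it defines the ingroup but does not resolve relationships within it.
II (derived state '1') is shared by Ceratites and Platyodon — a synapomorphy uniting that clade.
III groups Platyion and Platyodon, which is incompatible with the clades supported by the remaining characters; treating it as convergent (homoplasy) costs fewer steps than any alternative tree.
IV (derived state '1') is shared by Ceratites, Platyodon, and Stenodon — a synapomorphy uniting that clade.
V: derived state '1' in Platyion only — an autapomorphy, so it tells us nothing about relationships among taxa.
Most parsimonious ingroup topology: (((Platyodon,Ceratites),Stenodon),Platyion).
Platyodon and Ceratites form a cherry on this tree, so they are sister taxa.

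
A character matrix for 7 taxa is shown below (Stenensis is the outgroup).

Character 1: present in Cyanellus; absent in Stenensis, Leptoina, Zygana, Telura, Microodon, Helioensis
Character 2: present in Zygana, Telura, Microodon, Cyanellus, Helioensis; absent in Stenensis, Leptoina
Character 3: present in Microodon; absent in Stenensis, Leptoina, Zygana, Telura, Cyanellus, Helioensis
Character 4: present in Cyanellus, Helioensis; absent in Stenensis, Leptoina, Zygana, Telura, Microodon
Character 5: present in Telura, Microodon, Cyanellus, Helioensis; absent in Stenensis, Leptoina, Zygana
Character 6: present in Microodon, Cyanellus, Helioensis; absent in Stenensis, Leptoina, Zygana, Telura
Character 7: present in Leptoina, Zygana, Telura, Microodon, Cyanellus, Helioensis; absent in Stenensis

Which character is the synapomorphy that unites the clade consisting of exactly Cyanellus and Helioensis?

The outgroup has state 'absent' for every character, so 'present' is the derived state throughout.
Character 1 (derived state 'present') is unique to Cyanellus (autapomorphy; uninformative for grouping).
Character 2 (derived state 'present') is shared by Cyanellus, Helioensis, Microodon, Telura, and Zygana — a synapomorphy uniting that clade.
Character 3 (derived state 'present') is unique to Microodon (autapomorphy; uninformative for grouping).
Character 4: derived state 'present' in Cyanellus and Helioensis only — synapomorphy for {Cyanellus, Helioensis}.
Only Cyanellus, Helioensis, Microodon, and Telura show the derived state 'present' for Character 5, supporting them as a clade.
Character 6 (derived state 'present') is shared by Cyanellus, Helioensis, and Microodon — a synapomorphy uniting that clade.
All ingroup taxa share the derived state 'present' for Character 7; it defines the ingroup but does not resolve relationships within it.
Most parsimonious ingroup topology: (Leptoina,(Zygana,(Telura,(Microodon,(Cyanellus,Helioensis))))).
The clade {Cyanellus, Helioensis} is supported by Character 4: its derived state 'present' occurs in exactly those taxa and in no other taxon (including the outgroup).

Character 4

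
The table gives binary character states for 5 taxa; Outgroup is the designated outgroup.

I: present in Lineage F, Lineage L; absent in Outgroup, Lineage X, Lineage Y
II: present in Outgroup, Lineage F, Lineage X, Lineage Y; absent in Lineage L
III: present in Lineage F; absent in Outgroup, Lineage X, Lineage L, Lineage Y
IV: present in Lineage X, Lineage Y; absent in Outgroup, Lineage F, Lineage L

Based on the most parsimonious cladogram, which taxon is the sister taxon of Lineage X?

Character polarity is set by the outgroup: the derived state is whichever differs from the outgroup's state, so for II the derived state is 'absent', and for the remaining characters it is 'present'.
I (derived state 'present') is shared by Lineage F and Lineage L — a synapomorphy uniting that clade.
II (derived state 'absent') is unique to Lineage L (autapomorphy; uninformative for grouping).
III (derived state 'present') is unique to Lineage F (autapomorphy; uninformative for grouping).
Only Lineage X and Lineage Y show the derived state 'present' for IV, supporting them as a clade.
Most parsimonious ingroup topology: ((Lineage F,Lineage L),(Lineage X,Lineage Y)).
Lineage X and Lineage Y form a cherry on this tree, so they are sister taxa.

Lineage Y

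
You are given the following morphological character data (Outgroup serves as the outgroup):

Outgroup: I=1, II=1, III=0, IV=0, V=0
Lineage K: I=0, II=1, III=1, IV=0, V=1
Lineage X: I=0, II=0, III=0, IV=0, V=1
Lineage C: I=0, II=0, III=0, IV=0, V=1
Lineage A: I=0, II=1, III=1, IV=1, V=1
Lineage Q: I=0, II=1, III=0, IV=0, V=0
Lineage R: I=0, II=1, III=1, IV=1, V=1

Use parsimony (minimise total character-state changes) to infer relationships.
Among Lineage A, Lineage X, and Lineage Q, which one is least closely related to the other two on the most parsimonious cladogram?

Lineage Q

Character polarity is set by the outgroup: the derived state is whichever differs from the outgroup's state, so for I, II the derived state is '0', and for the remaining characters it is '1'.
I (derived state '0') is shared by all ingroup taxa — unites the whole ingroup.
II (derived state '0') is shared by Lineage C and Lineage X — a synapomorphy uniting that clade.
III: derived state '1' in Lineage A, Lineage K, and Lineage R only — synapomorphy for {Lineage A, Lineage K, Lineage R}.
Only Lineage A and Lineage R show the derived state '1' for IV, supporting them as a clade.
V: derived state '1' in Lineage A, Lineage C, Lineage K, Lineage R, and Lineage X only — synapomorphy for {Lineage A, Lineage C, Lineage K, Lineage R, Lineage X}.
Most parsimonious ingroup topology: (((Lineage K,(Lineage A,Lineage R)),(Lineage X,Lineage C)),Lineage Q).
Lineage A and Lineage X share a more recent common ancestor with each other than either does with Lineage Q, so Lineage Q is the least closely related of the three.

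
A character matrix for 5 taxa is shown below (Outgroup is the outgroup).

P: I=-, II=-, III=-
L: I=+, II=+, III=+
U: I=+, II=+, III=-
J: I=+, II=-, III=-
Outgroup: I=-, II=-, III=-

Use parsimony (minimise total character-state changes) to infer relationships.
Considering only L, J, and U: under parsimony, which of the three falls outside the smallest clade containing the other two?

The outgroup has state '-' for every character, so '+' is the derived state throughout.
I (derived state '+') is shared by J, L, and U — a synapomorphy uniting that clade.
II: derived state '+' in L and U only — synapomorphy for {L, U}.
III (derived state '+') is unique to L (autapomorphy; uninformative for grouping).
Most parsimonious ingroup topology: (((L,U),J),P).
L and U share a more recent common ancestor with each other than either does with J, so J is the least closely related of the three.

J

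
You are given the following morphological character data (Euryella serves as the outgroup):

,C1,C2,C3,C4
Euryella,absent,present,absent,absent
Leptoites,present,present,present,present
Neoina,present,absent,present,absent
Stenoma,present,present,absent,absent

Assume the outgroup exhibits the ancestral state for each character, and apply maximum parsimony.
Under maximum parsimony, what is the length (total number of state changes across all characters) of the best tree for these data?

4

Character polarity is set by the outgroup: the derived state is whichever differs from the outgroup's state, so for C2 the derived state is 'absent', and for the remaining characters it is 'present'.
C1 (derived state 'present') is shared by all ingroup taxa — unites the whole ingroup.
C2 (derived state 'absent') is unique to Neoina (autapomorphy; uninformative for grouping).
C3 (derived state 'present') is shared by Leptoites and Neoina — a synapomorphy uniting that clade.
C4: derived state 'present' in Leptoites only — an autapomorphy, so it tells us nothing about relationships among taxa.
Most parsimonious ingroup topology: ((Leptoites,Neoina),Stenoma).
Changes per character on this tree: C1: 1; C2: 1; C3: 1; C4: 1.
Total = 4.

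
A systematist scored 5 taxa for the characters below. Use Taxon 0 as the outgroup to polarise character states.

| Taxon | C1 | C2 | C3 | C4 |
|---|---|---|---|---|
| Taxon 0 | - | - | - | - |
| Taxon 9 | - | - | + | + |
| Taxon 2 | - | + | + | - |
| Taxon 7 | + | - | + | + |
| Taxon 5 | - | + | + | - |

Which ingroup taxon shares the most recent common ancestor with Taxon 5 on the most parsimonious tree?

The outgroup has state '-' for every character, so '+' is the derived state throughout.
C1: derived state '+' in Taxon 7 only — an autapomorphy, so it tells us nothing about relationships among taxa.
C2 (derived state '+') is shared by Taxon 2 and Taxon 5 — a synapomorphy uniting that clade.
All ingroup taxa share the derived state '+' for C3; it defines the ingroup but does not resolve relationships within it.
C4 (derived state '+') is shared by Taxon 7 and Taxon 9 — a synapomorphy uniting that clade.
Most parsimonious ingroup topology: ((Taxon 9,Taxon 7),(Taxon 2,Taxon 5)).
Taxon 5 and Taxon 2 form a cherry on this tree, so they are sister taxa.

Taxon 2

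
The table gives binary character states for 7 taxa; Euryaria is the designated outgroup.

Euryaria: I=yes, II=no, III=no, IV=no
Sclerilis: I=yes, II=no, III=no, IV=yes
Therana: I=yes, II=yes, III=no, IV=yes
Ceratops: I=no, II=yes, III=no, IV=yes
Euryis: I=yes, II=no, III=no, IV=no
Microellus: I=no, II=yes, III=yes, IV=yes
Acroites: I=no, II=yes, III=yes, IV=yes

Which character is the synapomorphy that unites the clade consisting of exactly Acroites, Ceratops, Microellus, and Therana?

Character polarity is set by the outgroup: the derived state is whichever differs from the outgroup's state, so for I the derived state is 'no', and for the remaining characters it is 'yes'.
I: derived state 'no' in Acroites, Ceratops, and Microellus only — synapomorphy for {Acroites, Ceratops, Microellus}.
Only Acroites, Ceratops, Microellus, and Therana show the derived state 'yes' for II, supporting them as a clade.
III: derived state 'yes' in Acroites and Microellus only — synapomorphy for {Acroites, Microellus}.
IV: derived state 'yes' in Acroites, Ceratops, Microellus, Sclerilis, and Therana only — synapomorphy for {Acroites, Ceratops, Microellus, Sclerilis, Therana}.
Most parsimonious ingroup topology: ((Sclerilis,(Therana,(Ceratops,(Microellus,Acroites)))),Euryis).
The clade {Acroites, Ceratops, Microellus, Therana} is supported by II: its derived state 'yes' occurs in exactly those taxa and in no other taxon (including the outgroup).

II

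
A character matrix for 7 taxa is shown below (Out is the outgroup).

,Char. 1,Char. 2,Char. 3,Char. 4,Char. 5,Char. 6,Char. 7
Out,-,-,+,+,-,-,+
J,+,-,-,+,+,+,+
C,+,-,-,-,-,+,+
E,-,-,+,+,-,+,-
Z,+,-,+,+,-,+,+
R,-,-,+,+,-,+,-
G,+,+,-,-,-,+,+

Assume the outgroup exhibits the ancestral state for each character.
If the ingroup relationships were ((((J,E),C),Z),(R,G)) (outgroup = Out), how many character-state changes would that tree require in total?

13

Map each character onto ((((J,E),C),Z),(R,G)) (rooted by Out) and count the minimum state changes it requires (Fitch parsimony):
Char. 1: 3; Char. 2: 1; Char. 3: 3; Char. 4: 2; Char. 5: 1; Char. 6: 1; Char. 7: 2.
Total tree length = 13.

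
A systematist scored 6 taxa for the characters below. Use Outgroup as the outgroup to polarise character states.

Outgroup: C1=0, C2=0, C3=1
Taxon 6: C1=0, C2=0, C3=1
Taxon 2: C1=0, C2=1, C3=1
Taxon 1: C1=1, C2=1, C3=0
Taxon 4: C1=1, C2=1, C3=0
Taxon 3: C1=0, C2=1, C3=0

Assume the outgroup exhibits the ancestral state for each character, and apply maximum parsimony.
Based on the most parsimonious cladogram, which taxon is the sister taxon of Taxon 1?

Character polarity is set by the outgroup: the derived state is whichever differs from the outgroup's state, so for C3 the derived state is '0', and for the remaining characters it is '1'.
C1: derived state '1' in Taxon 1 and Taxon 4 only — synapomorphy for {Taxon 1, Taxon 4}.
Only Taxon 1, Taxon 2, Taxon 3, and Taxon 4 show the derived state '1' for C2, supporting them as a clade.
C3 (derived state '0') is shared by Taxon 1, Taxon 3, and Taxon 4 — a synapomorphy uniting that clade.
Most parsimonious ingroup topology: (Taxon 6,(Taxon 2,((Taxon 1,Taxon 4),Taxon 3))).
Taxon 1 and Taxon 4 form a cherry on this tree, so they are sister taxa.

Taxon 4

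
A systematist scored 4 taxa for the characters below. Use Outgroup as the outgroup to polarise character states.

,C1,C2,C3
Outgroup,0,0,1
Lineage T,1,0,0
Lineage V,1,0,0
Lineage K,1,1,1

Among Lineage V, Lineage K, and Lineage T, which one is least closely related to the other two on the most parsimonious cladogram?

Character polarity is set by the outgroup: the derived state is whichever differs from the outgroup's state, so for C3 the derived state is '0', and for the remaining characters it is '1'.
All ingroup taxa share the derived state '1' for C1; it defines the ingroup but does not resolve relationships within it.
C2: derived state '1' in Lineage K only — an autapomorphy, so it tells us nothing about relationships among taxa.
C3: derived state '0' in Lineage T and Lineage V only — synapomorphy for {Lineage T, Lineage V}.
Most parsimonious ingroup topology: ((Lineage T,Lineage V),Lineage K).
Lineage T and Lineage V share a more recent common ancestor with each other than either does with Lineage K, so Lineage K is the least closely related of the three.

Lineage K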